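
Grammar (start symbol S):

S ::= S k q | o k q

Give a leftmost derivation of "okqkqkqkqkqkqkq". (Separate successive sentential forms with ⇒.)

S ⇒ Skq   [S ::= S k q]
Skq ⇒ Skqkq   [S ::= S k q]
Skqkq ⇒ Skqkqkq   [S ::= S k q]
Skqkqkq ⇒ Skqkqkqkq   [S ::= S k q]
Skqkqkqkq ⇒ Skqkqkqkqkq   [S ::= S k q]
Skqkqkqkqkq ⇒ Skqkqkqkqkqkq   [S ::= S k q]
Skqkqkqkqkqkq ⇒ okqkqkqkqkqkqkq   [S ::= o k q]

S ⇒ Skq ⇒ Skqkq ⇒ Skqkqkq ⇒ Skqkqkqkq ⇒ Skqkqkqkqkq ⇒ Skqkqkqkqkqkq ⇒ okqkqkqkqkqkqkq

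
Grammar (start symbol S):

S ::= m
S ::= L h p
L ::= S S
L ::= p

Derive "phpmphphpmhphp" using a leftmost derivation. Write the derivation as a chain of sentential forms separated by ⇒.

S ⇒ Lhp   [S ::= L h p]
Lhp ⇒ SShp   [L ::= S S]
SShp ⇒ LhpShp   [S ::= L h p]
LhpShp ⇒ phpShp   [L ::= p]
phpShp ⇒ phpLhphp   [S ::= L h p]
phpLhphp ⇒ phpSShphp   [L ::= S S]
phpSShphp ⇒ phpLhpShphp   [S ::= L h p]
phpLhpShphp ⇒ phpSShpShphp   [L ::= S S]
phpSShpShphp ⇒ phpmShpShphp   [S ::= m]
phpmShpShphp ⇒ phpmLhphpShphp   [S ::= L h p]
phpmLhphpShphp ⇒ phpmphphpShphp   [L ::= p]
phpmphphpShphp ⇒ phpmphphpmhphp   [S ::= m]

S ⇒ Lhp ⇒ SShp ⇒ LhpShp ⇒ phpShp ⇒ phpLhphp ⇒ phpSShphp ⇒ phpLhpShphp ⇒ phpSShpShphp ⇒ phpmShpShphp ⇒ phpmLhphpShphp ⇒ phpmphphpShphp ⇒ phpmphphpmhphp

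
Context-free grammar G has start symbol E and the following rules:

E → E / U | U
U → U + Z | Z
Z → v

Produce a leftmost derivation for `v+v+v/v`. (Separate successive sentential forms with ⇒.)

E ⇒ E/U ⇒ U/U ⇒ U+Z/U ⇒ U+Z+Z/U ⇒ Z+Z+Z/U ⇒ v+Z+Z/U ⇒ v+v+Z/U ⇒ v+v+v/U ⇒ v+v+v/Z ⇒ v+v+v/v

E ⇒ E/U   [E → E / U]
E/U ⇒ U/U   [E → U]
U/U ⇒ U+Z/U   [U → U + Z]
U+Z/U ⇒ U+Z+Z/U   [U → U + Z]
U+Z+Z/U ⇒ Z+Z+Z/U   [U → Z]
Z+Z+Z/U ⇒ v+Z+Z/U   [Z → v]
v+Z+Z/U ⇒ v+v+Z/U   [Z → v]
v+v+Z/U ⇒ v+v+v/U   [Z → v]
v+v+v/U ⇒ v+v+v/Z   [U → Z]
v+v+v/Z ⇒ v+v+v/v   [Z → v]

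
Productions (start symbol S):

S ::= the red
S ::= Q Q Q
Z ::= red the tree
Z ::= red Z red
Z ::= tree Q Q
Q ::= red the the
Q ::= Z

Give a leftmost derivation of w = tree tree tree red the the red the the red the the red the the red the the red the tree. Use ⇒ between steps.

S ⇒ Q Q Q ⇒ Z Q Q ⇒ tree Q Q Q Q ⇒ tree Z Q Q Q ⇒ tree tree Q Q Q Q Q ⇒ tree tree Z Q Q Q Q ⇒ tree tree tree Q Q Q Q Q Q ⇒ tree tree tree red the the Q Q Q Q Q ⇒ tree tree tree red the the red the the Q Q Q Q ⇒ tree tree tree red the the red the the red the the Q Q Q ⇒ tree tree tree red the the red the the red the the red the the Q Q ⇒ tree tree tree red the the red the the red the the red the the red the the Q ⇒ tree tree tree red the the red the the red the the red the the red the the Z ⇒ tree tree tree red the the red the the red the the red the the red the the red the tree

S ⇒ Q Q Q   [S ::= Q Q Q]
Q Q Q ⇒ Z Q Q   [Q ::= Z]
Z Q Q ⇒ tree Q Q Q Q   [Z ::= tree Q Q]
tree Q Q Q Q ⇒ tree Z Q Q Q   [Q ::= Z]
tree Z Q Q Q ⇒ tree tree Q Q Q Q Q   [Z ::= tree Q Q]
tree tree Q Q Q Q Q ⇒ tree tree Z Q Q Q Q   [Q ::= Z]
tree tree Z Q Q Q Q ⇒ tree tree tree Q Q Q Q Q Q   [Z ::= tree Q Q]
tree tree tree Q Q Q Q Q Q ⇒ tree tree tree red the the Q Q Q Q Q   [Q ::= red the the]
tree tree tree red the the Q Q Q Q Q ⇒ tree tree tree red the the red the the Q Q Q Q   [Q ::= red the the]
tree tree tree red the the red the the Q Q Q Q ⇒ tree tree tree red the the red the the red the the Q Q Q   [Q ::= red the the]
tree tree tree red the the red the the red the the Q Q Q ⇒ tree tree tree red the the red the the red the the red the the Q Q   [Q ::= red the the]
tree tree tree red the the red the the red the the red the the Q Q ⇒ tree tree tree red the the red the the red the the red the the red the the Q   [Q ::= red the the]
tree tree tree red the the red the the red the the red the the red the the Q ⇒ tree tree tree red the the red the the red the the red the the red the the Z   [Q ::= Z]
tree tree tree red the the red the the red the the red the the red the the Z ⇒ tree tree tree red the the red the the red the the red the the red the the red the tree   [Z ::= red the tree]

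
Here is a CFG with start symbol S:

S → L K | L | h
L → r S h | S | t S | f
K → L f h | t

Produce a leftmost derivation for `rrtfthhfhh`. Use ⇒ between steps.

S ⇒ L   [S → L]
L ⇒ rSh   [L → r S h]
rSh ⇒ rLKh   [S → L K]
rLKh ⇒ rrShKh   [L → r S h]
rrShKh ⇒ rrLhKh   [S → L]
rrLhKh ⇒ rrtShKh   [L → t S]
rrtShKh ⇒ rrtLKhKh   [S → L K]
rrtLKhKh ⇒ rrtfKhKh   [L → f]
rrtfKhKh ⇒ rrtfthKh   [K → t]
rrtfthKh ⇒ rrtfthLfhh   [K → L f h]
rrtfthLfhh ⇒ rrtfthSfhh   [L → S]
rrtfthSfhh ⇒ rrtfthhfhh   [S → h]

S⇒L⇒rSh⇒rLKh⇒rrShKh⇒rrLhKh⇒rrtShKh⇒rrtLKhKh⇒rrtfKhKh⇒rrtfthKh⇒rrtfthLfhh⇒rrtfthSfhh⇒rrtfthhfhh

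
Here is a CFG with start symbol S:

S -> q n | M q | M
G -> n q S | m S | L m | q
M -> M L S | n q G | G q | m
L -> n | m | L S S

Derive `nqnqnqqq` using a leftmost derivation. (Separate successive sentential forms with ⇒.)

S⇒Mq⇒nqGq⇒nqnqSq⇒nqnqMq⇒nqnqnqGq⇒nqnqnqqq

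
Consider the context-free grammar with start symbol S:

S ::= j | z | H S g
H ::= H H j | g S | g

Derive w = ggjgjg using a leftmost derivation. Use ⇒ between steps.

S⇒HSg⇒gSSg⇒gHSgSg⇒ggSgSg⇒ggjgSg⇒ggjgjg

S ⇒ HSg   [S ::= H S g]
HSg ⇒ gSSg   [H ::= g S]
gSSg ⇒ gHSgSg   [S ::= H S g]
gHSgSg ⇒ ggSgSg   [H ::= g]
ggSgSg ⇒ ggjgSg   [S ::= j]
ggjgSg ⇒ ggjgjg   [S ::= j]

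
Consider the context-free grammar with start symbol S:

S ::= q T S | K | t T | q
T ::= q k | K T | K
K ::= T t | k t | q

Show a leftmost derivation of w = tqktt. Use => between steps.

S => tT   [S ::= t T]
tT => tK   [T ::= K]
tK => tTt   [K ::= T t]
tTt => tKt   [T ::= K]
tKt => tTtt   [K ::= T t]
tTtt => tqktt   [T ::= q k]

S => tT => tK => tTt => tKt => tTtt => tqktt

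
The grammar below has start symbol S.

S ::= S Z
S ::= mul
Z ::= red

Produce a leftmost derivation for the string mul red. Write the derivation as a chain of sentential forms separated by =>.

S => S Z => mul Z => mul red

S => S Z   [S ::= S Z]
S Z => mul Z   [S ::= mul]
mul Z => mul red   [Z ::= red]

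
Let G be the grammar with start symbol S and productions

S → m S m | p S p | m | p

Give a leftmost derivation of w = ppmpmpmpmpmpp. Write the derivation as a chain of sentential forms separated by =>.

S => pSp => ppSpp => ppmSmpp => ppmpSpmpp => ppmpmSmpmpp => ppmpmpSpmpmpp => ppmpmpmpmpmpp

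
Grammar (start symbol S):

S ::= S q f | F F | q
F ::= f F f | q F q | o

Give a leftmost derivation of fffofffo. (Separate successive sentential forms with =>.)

S => FF   [S ::= F F]
FF => fFfF   [F ::= f F f]
fFfF => ffFffF   [F ::= f F f]
ffFffF => fffFfffF   [F ::= f F f]
fffFfffF => fffofffF   [F ::= o]
fffofffF => fffofffo   [F ::= o]

S => FF => fFfF => ffFffF => fffFfffF => fffofffF => fffofffo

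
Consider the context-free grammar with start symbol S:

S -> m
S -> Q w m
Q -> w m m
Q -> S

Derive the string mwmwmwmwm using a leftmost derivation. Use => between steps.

S=>Qwm=>Swm=>Qwmwm=>Swmwm=>Qwmwmwm=>Swmwmwm=>Qwmwmwmwm=>Swmwmwmwm=>mwmwmwmwm

S => Qwm   [S -> Q w m]
Qwm => Swm   [Q -> S]
Swm => Qwmwm   [S -> Q w m]
Qwmwm => Swmwm   [Q -> S]
Swmwm => Qwmwmwm   [S -> Q w m]
Qwmwmwm => Swmwmwm   [Q -> S]
Swmwmwm => Qwmwmwmwm   [S -> Q w m]
Qwmwmwmwm => Swmwmwmwm   [Q -> S]
Swmwmwmwm => mwmwmwmwm   [S -> m]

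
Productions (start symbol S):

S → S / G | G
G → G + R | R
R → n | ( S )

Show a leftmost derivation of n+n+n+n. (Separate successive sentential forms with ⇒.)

S⇒G⇒G+R⇒G+R+R⇒G+R+R+R⇒R+R+R+R⇒n+R+R+R⇒n+n+R+R⇒n+n+n+R⇒n+n+n+n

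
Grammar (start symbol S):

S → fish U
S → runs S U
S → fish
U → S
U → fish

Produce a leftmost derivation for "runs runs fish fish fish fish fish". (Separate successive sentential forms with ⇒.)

S ⇒ runs S U   [S → runs S U]
runs S U ⇒ runs runs S U U   [S → runs S U]
runs runs S U U ⇒ runs runs fish U U U   [S → fish U]
runs runs fish U U U ⇒ runs runs fish S U U   [U → S]
runs runs fish S U U ⇒ runs runs fish fish U U U   [S → fish U]
runs runs fish fish U U U ⇒ runs runs fish fish fish U U   [U → fish]
runs runs fish fish fish U U ⇒ runs runs fish fish fish S U   [U → S]
runs runs fish fish fish S U ⇒ runs runs fish fish fish fish U   [S → fish]
runs runs fish fish fish fish U ⇒ runs runs fish fish fish fish fish   [U → fish]

S ⇒ runs S U ⇒ runs runs S U U ⇒ runs runs fish U U U ⇒ runs runs fish S U U ⇒ runs runs fish fish U U U ⇒ runs runs fish fish fish U U ⇒ runs runs fish fish fish S U ⇒ runs runs fish fish fish fish U ⇒ runs runs fish fish fish fish fish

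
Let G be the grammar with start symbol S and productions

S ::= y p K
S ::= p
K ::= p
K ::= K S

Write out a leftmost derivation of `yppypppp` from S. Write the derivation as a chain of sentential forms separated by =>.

S => ypK   [S ::= y p K]
ypK => ypKS   [K ::= K S]
ypKS => ypKSS   [K ::= K S]
ypKSS => ypKSSS   [K ::= K S]
ypKSSS => yppSSS   [K ::= p]
yppSSS => yppypKSS   [S ::= y p K]
yppypKSS => yppyppSS   [K ::= p]
yppyppSS => yppypppS   [S ::= p]
yppypppS => yppypppp   [S ::= p]

S=>ypK=>ypKS=>ypKSS=>ypKSSS=>yppSSS=>yppypKSS=>yppyppSS=>yppypppS=>yppypppp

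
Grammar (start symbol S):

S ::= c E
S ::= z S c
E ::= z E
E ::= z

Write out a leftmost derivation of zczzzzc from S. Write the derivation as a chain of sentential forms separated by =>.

S => zSc   [S ::= z S c]
zSc => zcEc   [S ::= c E]
zcEc => zczEc   [E ::= z E]
zczEc => zczzEc   [E ::= z E]
zczzEc => zczzzEc   [E ::= z E]
zczzzEc => zczzzzc   [E ::= z]

S=>zSc=>zcEc=>zczEc=>zczzEc=>zczzzEc=>zczzzzc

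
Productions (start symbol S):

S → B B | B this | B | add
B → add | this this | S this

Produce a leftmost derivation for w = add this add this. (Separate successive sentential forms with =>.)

S => B B   [S → B B]
B B => S this B   [B → S this]
S this B => B this B   [S → B]
B this B => add this B   [B → add]
add this B => add this S this   [B → S this]
add this S this => add this add this   [S → add]

S => B B => S this B => B this B => add this B => add this S this => add this add this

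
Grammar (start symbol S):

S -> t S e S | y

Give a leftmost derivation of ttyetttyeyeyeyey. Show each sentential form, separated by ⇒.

S ⇒ tSeS   [S -> t S e S]
tSeS ⇒ ttSeSeS   [S -> t S e S]
ttSeSeS ⇒ ttyeSeS   [S -> y]
ttyeSeS ⇒ ttyetSeSeS   [S -> t S e S]
ttyetSeSeS ⇒ ttyettSeSeSeS   [S -> t S e S]
ttyettSeSeSeS ⇒ ttyetttSeSeSeSeS   [S -> t S e S]
ttyetttSeSeSeSeS ⇒ ttyetttyeSeSeSeS   [S -> y]
ttyetttyeSeSeSeS ⇒ ttyetttyeyeSeSeS   [S -> y]
ttyetttyeyeSeSeS ⇒ ttyetttyeyeyeSeS   [S -> y]
ttyetttyeyeyeSeS ⇒ ttyetttyeyeyeyeS   [S -> y]
ttyetttyeyeyeyeS ⇒ ttyetttyeyeyeyey   [S -> y]

S ⇒ tSeS ⇒ ttSeSeS ⇒ ttyeSeS ⇒ ttyetSeSeS ⇒ ttyettSeSeSeS ⇒ ttyetttSeSeSeSeS ⇒ ttyetttyeSeSeSeS ⇒ ttyetttyeyeSeSeS ⇒ ttyetttyeyeyeSeS ⇒ ttyetttyeyeyeyeS ⇒ ttyetttyeyeyeyey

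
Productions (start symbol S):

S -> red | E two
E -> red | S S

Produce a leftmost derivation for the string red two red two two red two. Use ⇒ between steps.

S ⇒ E two ⇒ S S two ⇒ E two S two ⇒ S S two S two ⇒ E two S two S two ⇒ red two S two S two ⇒ red two E two two S two ⇒ red two red two two S two ⇒ red two red two two red two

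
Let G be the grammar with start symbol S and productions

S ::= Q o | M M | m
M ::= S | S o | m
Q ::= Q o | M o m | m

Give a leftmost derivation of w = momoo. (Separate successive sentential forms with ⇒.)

S ⇒ Qo ⇒ Qoo ⇒ Momoo ⇒ momoo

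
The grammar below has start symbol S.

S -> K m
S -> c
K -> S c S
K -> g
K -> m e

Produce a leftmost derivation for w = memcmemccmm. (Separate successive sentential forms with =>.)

S => Km => ScSm => KmcSm => memcSm => memcKmm => memcScSmm => memcKmcSmm => memcmemcSmm => memcmemccmm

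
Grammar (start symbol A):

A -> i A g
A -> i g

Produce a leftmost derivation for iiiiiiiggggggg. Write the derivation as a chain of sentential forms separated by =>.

A => iAg => iiAgg => iiiAggg => iiiiAgggg => iiiiiAggggg => iiiiiiAgggggg => iiiiiiiggggggg

A => iAg   [A -> i A g]
iAg => iiAgg   [A -> i A g]
iiAgg => iiiAggg   [A -> i A g]
iiiAggg => iiiiAgggg   [A -> i A g]
iiiiAgggg => iiiiiAggggg   [A -> i A g]
iiiiiAggggg => iiiiiiAgggggg   [A -> i A g]
iiiiiiAgggggg => iiiiiiiggggggg   [A -> i g]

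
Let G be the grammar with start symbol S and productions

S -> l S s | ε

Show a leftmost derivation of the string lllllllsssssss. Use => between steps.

S => lSs   [S -> l S s]
lSs => llSss   [S -> l S s]
llSss => lllSsss   [S -> l S s]
lllSsss => llllSssss   [S -> l S s]
llllSssss => lllllSsssss   [S -> l S s]
lllllSsssss => llllllSssssss   [S -> l S s]
llllllSssssss => lllllllSsssssss   [S -> l S s]
lllllllSsssssss => lllllllsssssss   [S -> ε]

S => lSs => llSss => lllSsss => llllSssss => lllllSsssss => llllllSssssss => lllllllSsssssss => lllllllsssssss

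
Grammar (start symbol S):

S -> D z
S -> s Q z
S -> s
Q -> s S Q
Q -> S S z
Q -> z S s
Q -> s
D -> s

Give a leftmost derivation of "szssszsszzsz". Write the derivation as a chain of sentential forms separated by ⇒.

S ⇒ sQz   [S -> s Q z]
sQz ⇒ szSsz   [Q -> z S s]
szSsz ⇒ szsQzsz   [S -> s Q z]
szsQzsz ⇒ szssSQzsz   [Q -> s S Q]
szssSQzsz ⇒ szssDzQzsz   [S -> D z]
szssDzQzsz ⇒ szssszQzsz   [D -> s]
szssszQzsz ⇒ szssszSSzzsz   [Q -> S S z]
szssszSSzzsz ⇒ szssszsSzzsz   [S -> s]
szssszsSzzsz ⇒ szssszsszzsz   [S -> s]

S⇒sQz⇒szSsz⇒szsQzsz⇒szssSQzsz⇒szssDzQzsz⇒szssszQzsz⇒szssszSSzzsz⇒szssszsSzzsz⇒szssszsszzsz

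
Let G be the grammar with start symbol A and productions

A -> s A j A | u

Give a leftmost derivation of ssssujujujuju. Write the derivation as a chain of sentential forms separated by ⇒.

A ⇒ sAjA ⇒ ssAjAjA ⇒ sssAjAjAjA ⇒ ssssAjAjAjAjA ⇒ ssssujAjAjAjA ⇒ ssssujujAjAjA ⇒ ssssujujujAjA ⇒ ssssujujujujA ⇒ ssssujujujuju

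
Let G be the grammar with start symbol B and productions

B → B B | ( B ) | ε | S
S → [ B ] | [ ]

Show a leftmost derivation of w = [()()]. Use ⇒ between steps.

B ⇒ S   [B → S]
S ⇒ [B]   [S → [ B ]]
[B] ⇒ [BB]   [B → B B]
[BB] ⇒ [BBB]   [B → B B]
[BBB] ⇒ [(B)BB]   [B → ( B )]
[(B)BB] ⇒ [()BB]   [B → ε]
[()BB] ⇒ [()(B)B]   [B → ( B )]
[()(B)B] ⇒ [()()B]   [B → ε]
[()()B] ⇒ [()()]   [B → ε]

B ⇒ S ⇒ [B] ⇒ [BB] ⇒ [BBB] ⇒ [(B)BB] ⇒ [()BB] ⇒ [()(B)B] ⇒ [()()B] ⇒ [()()]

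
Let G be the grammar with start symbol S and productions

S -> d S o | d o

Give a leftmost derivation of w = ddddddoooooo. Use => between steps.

S=>dSo=>ddSoo=>dddSooo=>ddddSoooo=>dddddSooooo=>ddddddoooooo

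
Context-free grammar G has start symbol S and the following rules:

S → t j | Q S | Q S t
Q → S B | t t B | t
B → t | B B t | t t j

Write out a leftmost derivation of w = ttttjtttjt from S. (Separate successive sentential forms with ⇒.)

S⇒QSt⇒ttBSt⇒ttBBtSt⇒ttttjBtSt⇒ttttjttSt⇒ttttjtttjt

S ⇒ QSt   [S → Q S t]
QSt ⇒ ttBSt   [Q → t t B]
ttBSt ⇒ ttBBtSt   [B → B B t]
ttBBtSt ⇒ ttttjBtSt   [B → t t j]
ttttjBtSt ⇒ ttttjttSt   [B → t]
ttttjttSt ⇒ ttttjtttjt   [S → t j]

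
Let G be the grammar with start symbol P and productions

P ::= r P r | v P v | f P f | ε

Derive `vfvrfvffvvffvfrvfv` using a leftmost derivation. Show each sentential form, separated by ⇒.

P ⇒ vPv   [P ::= v P v]
vPv ⇒ vfPfv   [P ::= f P f]
vfPfv ⇒ vfvPvfv   [P ::= v P v]
vfvPvfv ⇒ vfvrPrvfv   [P ::= r P r]
vfvrPrvfv ⇒ vfvrfPfrvfv   [P ::= f P f]
vfvrfPfrvfv ⇒ vfvrfvPvfrvfv   [P ::= v P v]
vfvrfvPvfrvfv ⇒ vfvrfvfPfvfrvfv   [P ::= f P f]
vfvrfvfPfvfrvfv ⇒ vfvrfvffPffvfrvfv   [P ::= f P f]
vfvrfvffPffvfrvfv ⇒ vfvrfvffvPvffvfrvfv   [P ::= v P v]
vfvrfvffvPvffvfrvfv ⇒ vfvrfvffvvffvfrvfv   [P ::= ε]

P ⇒ vPv ⇒ vfPfv ⇒ vfvPvfv ⇒ vfvrPrvfv ⇒ vfvrfPfrvfv ⇒ vfvrfvPvfrvfv ⇒ vfvrfvfPfvfrvfv ⇒ vfvrfvffPffvfrvfv ⇒ vfvrfvffvPvffvfrvfv ⇒ vfvrfvffvvffvfrvfv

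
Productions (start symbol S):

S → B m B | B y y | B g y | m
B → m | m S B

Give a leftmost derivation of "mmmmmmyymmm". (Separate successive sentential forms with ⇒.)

S ⇒ BmB ⇒ mSBmB ⇒ mBmBBmB ⇒ mmmBBmB ⇒ mmmmBmB ⇒ mmmmmSBmB ⇒ mmmmmByyBmB ⇒ mmmmmmyyBmB ⇒ mmmmmmyymmB ⇒ mmmmmmyymmm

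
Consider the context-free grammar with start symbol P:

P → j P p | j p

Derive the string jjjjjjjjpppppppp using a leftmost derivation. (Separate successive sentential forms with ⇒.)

P⇒jPp⇒jjPpp⇒jjjPppp⇒jjjjPpppp⇒jjjjjPppppp⇒jjjjjjPpppppp⇒jjjjjjjPppppppp⇒jjjjjjjjpppppppp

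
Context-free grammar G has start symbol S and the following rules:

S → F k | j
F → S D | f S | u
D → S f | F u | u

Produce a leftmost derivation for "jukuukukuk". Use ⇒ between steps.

S⇒Fk⇒SDk⇒FkDk⇒SDkDk⇒FkDkDk⇒SDkDkDk⇒jDkDkDk⇒jFukDkDk⇒jSDukDkDk⇒jFkDukDkDk⇒jukDukDkDk⇒jukuukDkDk⇒jukuukukDk⇒jukuukukuk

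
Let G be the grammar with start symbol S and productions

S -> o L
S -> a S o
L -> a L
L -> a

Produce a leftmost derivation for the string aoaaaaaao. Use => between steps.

S=>aSo=>aoLo=>aoaLo=>aoaaLo=>aoaaaLo=>aoaaaaLo=>aoaaaaaLo=>aoaaaaaao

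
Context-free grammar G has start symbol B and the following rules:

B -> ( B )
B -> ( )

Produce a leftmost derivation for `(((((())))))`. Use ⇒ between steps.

B ⇒ (B)   [B -> ( B )]
(B) ⇒ ((B))   [B -> ( B )]
((B)) ⇒ (((B)))   [B -> ( B )]
(((B))) ⇒ ((((B))))   [B -> ( B )]
((((B)))) ⇒ (((((B)))))   [B -> ( B )]
(((((B))))) ⇒ (((((())))))   [B -> ( )]

B ⇒ (B) ⇒ ((B)) ⇒ (((B))) ⇒ ((((B)))) ⇒ (((((B))))) ⇒ (((((())))))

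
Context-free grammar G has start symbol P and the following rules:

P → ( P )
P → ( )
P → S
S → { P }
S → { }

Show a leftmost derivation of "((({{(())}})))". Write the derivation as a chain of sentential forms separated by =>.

P => (P) => ((P)) => (((P))) => (((S))) => ((({P}))) => ((({S}))) => ((({{P}}))) => ((({{(P)}}))) => ((({{(())}})))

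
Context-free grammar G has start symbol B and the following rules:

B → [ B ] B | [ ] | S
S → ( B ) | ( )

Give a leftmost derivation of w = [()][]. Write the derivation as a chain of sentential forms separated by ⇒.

B ⇒ [B]B ⇒ [S]B ⇒ [()]B ⇒ [()][]

B ⇒ [B]B   [B → [ B ] B]
[B]B ⇒ [S]B   [B → S]
[S]B ⇒ [()]B   [S → ( )]
[()]B ⇒ [()][]   [B → [ ]]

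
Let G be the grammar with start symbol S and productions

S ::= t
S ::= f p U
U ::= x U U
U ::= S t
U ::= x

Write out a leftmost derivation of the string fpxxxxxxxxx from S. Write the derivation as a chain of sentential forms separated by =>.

S => fpU   [S ::= f p U]
fpU => fpxUU   [U ::= x U U]
fpxUU => fpxxUUU   [U ::= x U U]
fpxxUUU => fpxxxUUUU   [U ::= x U U]
fpxxxUUUU => fpxxxxUUUUU   [U ::= x U U]
fpxxxxUUUUU => fpxxxxxUUUU   [U ::= x]
fpxxxxxUUUU => fpxxxxxxUUU   [U ::= x]
fpxxxxxxUUU => fpxxxxxxxUU   [U ::= x]
fpxxxxxxxUU => fpxxxxxxxxU   [U ::= x]
fpxxxxxxxxU => fpxxxxxxxxx   [U ::= x]

S => fpU => fpxUU => fpxxUUU => fpxxxUUUU => fpxxxxUUUUU => fpxxxxxUUUU => fpxxxxxxUUU => fpxxxxxxxUU => fpxxxxxxxxU => fpxxxxxxxxx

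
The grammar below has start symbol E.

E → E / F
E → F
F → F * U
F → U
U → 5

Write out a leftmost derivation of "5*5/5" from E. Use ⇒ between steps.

E ⇒ E/F   [E → E / F]
E/F ⇒ F/F   [E → F]
F/F ⇒ F*U/F   [F → F * U]
F*U/F ⇒ U*U/F   [F → U]
U*U/F ⇒ 5*U/F   [U → 5]
5*U/F ⇒ 5*5/F   [U → 5]
5*5/F ⇒ 5*5/U   [F → U]
5*5/U ⇒ 5*5/5   [U → 5]

E ⇒ E/F ⇒ F/F ⇒ F*U/F ⇒ U*U/F ⇒ 5*U/F ⇒ 5*5/F ⇒ 5*5/U ⇒ 5*5/5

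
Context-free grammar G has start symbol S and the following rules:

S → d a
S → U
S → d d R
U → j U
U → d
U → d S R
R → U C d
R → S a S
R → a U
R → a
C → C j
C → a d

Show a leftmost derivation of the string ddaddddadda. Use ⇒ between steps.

S ⇒ ddR ⇒ ddaU ⇒ ddadSR ⇒ ddadddRR ⇒ ddadddUCdR ⇒ ddaddddCdR ⇒ ddaddddaddR ⇒ ddaddddadda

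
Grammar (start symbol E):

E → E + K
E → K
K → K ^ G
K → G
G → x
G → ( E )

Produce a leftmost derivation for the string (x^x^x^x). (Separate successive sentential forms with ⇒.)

E ⇒ K ⇒ G ⇒ (E) ⇒ (K) ⇒ (K^G) ⇒ (K^G^G) ⇒ (K^G^G^G) ⇒ (G^G^G^G) ⇒ (x^G^G^G) ⇒ (x^x^G^G) ⇒ (x^x^x^G) ⇒ (x^x^x^x)

E ⇒ K   [E → K]
K ⇒ G   [K → G]
G ⇒ (E)   [G → ( E )]
(E) ⇒ (K)   [E → K]
(K) ⇒ (K^G)   [K → K ^ G]
(K^G) ⇒ (K^G^G)   [K → K ^ G]
(K^G^G) ⇒ (K^G^G^G)   [K → K ^ G]
(K^G^G^G) ⇒ (G^G^G^G)   [K → G]
(G^G^G^G) ⇒ (x^G^G^G)   [G → x]
(x^G^G^G) ⇒ (x^x^G^G)   [G → x]
(x^x^G^G) ⇒ (x^x^x^G)   [G → x]
(x^x^x^G) ⇒ (x^x^x^x)   [G → x]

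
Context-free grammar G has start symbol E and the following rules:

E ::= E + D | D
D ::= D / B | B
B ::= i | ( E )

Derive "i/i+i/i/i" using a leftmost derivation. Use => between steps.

E => E+D   [E ::= E + D]
E+D => D+D   [E ::= D]
D+D => D/B+D   [D ::= D / B]
D/B+D => B/B+D   [D ::= B]
B/B+D => i/B+D   [B ::= i]
i/B+D => i/i+D   [B ::= i]
i/i+D => i/i+D/B   [D ::= D / B]
i/i+D/B => i/i+D/B/B   [D ::= D / B]
i/i+D/B/B => i/i+B/B/B   [D ::= B]
i/i+B/B/B => i/i+i/B/B   [B ::= i]
i/i+i/B/B => i/i+i/i/B   [B ::= i]
i/i+i/i/B => i/i+i/i/i   [B ::= i]

E => E+D => D+D => D/B+D => B/B+D => i/B+D => i/i+D => i/i+D/B => i/i+D/B/B => i/i+B/B/B => i/i+i/B/B => i/i+i/i/B => i/i+i/i/i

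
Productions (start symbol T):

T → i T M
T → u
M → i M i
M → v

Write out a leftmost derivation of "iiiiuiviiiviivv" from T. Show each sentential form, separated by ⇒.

T ⇒ iTM   [T → i T M]
iTM ⇒ iiTMM   [T → i T M]
iiTMM ⇒ iiiTMMM   [T → i T M]
iiiTMMM ⇒ iiiiTMMMM   [T → i T M]
iiiiTMMMM ⇒ iiiiuMMMM   [T → u]
iiiiuMMMM ⇒ iiiiuiMiMMM   [M → i M i]
iiiiuiMiMMM ⇒ iiiiuiviMMM   [M → v]
iiiiuiviMMM ⇒ iiiiuiviiMiMM   [M → i M i]
iiiiuiviiMiMM ⇒ iiiiuiviiiMiiMM   [M → i M i]
iiiiuiviiiMiiMM ⇒ iiiiuiviiiviiMM   [M → v]
iiiiuiviiiviiMM ⇒ iiiiuiviiiviivM   [M → v]
iiiiuiviiiviivM ⇒ iiiiuiviiiviivv   [M → v]

T ⇒ iTM ⇒ iiTMM ⇒ iiiTMMM ⇒ iiiiTMMMM ⇒ iiiiuMMMM ⇒ iiiiuiMiMMM ⇒ iiiiuiviMMM ⇒ iiiiuiviiMiMM ⇒ iiiiuiviiiMiiMM ⇒ iiiiuiviiiviiMM ⇒ iiiiuiviiiviivM ⇒ iiiiuiviiiviivv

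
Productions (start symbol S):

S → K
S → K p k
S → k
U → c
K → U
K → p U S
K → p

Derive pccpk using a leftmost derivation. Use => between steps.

S => Kpk => pUSpk => pcSpk => pcKpk => pcUpk => pccpk

S => Kpk   [S → K p k]
Kpk => pUSpk   [K → p U S]
pUSpk => pcSpk   [U → c]
pcSpk => pcKpk   [S → K]
pcKpk => pcUpk   [K → U]
pcUpk => pccpk   [U → c]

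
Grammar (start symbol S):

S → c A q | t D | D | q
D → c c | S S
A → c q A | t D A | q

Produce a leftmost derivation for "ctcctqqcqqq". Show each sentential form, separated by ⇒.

S ⇒ cAq   [S → c A q]
cAq ⇒ ctDAq   [A → t D A]
ctDAq ⇒ ctccAq   [D → c c]
ctccAq ⇒ ctcctDAq   [A → t D A]
ctcctDAq ⇒ ctcctSSAq   [D → S S]
ctcctSSAq ⇒ ctcctqSAq   [S → q]
ctcctqSAq ⇒ ctcctqqAq   [S → q]
ctcctqqAq ⇒ ctcctqqcqAq   [A → c q A]
ctcctqqcqAq ⇒ ctcctqqcqqq   [A → q]

S ⇒ cAq ⇒ ctDAq ⇒ ctccAq ⇒ ctcctDAq ⇒ ctcctSSAq ⇒ ctcctqSAq ⇒ ctcctqqAq ⇒ ctcctqqcqAq ⇒ ctcctqqcqqq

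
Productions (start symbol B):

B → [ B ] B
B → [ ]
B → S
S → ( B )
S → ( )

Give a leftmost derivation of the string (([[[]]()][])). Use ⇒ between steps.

B⇒S⇒(B)⇒(S)⇒((B))⇒(([B]B))⇒(([[B]B]B))⇒(([[[]]B]B))⇒(([[[]]S]B))⇒(([[[]]()]B))⇒(([[[]]()][]))

B ⇒ S   [B → S]
S ⇒ (B)   [S → ( B )]
(B) ⇒ (S)   [B → S]
(S) ⇒ ((B))   [S → ( B )]
((B)) ⇒ (([B]B))   [B → [ B ] B]
(([B]B)) ⇒ (([[B]B]B))   [B → [ B ] B]
(([[B]B]B)) ⇒ (([[[]]B]B))   [B → [ ]]
(([[[]]B]B)) ⇒ (([[[]]S]B))   [B → S]
(([[[]]S]B)) ⇒ (([[[]]()]B))   [S → ( )]
(([[[]]()]B)) ⇒ (([[[]]()][]))   [B → [ ]]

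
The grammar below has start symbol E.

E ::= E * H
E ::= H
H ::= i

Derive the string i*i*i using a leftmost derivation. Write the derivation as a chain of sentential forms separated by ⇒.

E⇒E*H⇒E*H*H⇒H*H*H⇒i*H*H⇒i*i*H⇒i*i*i

E ⇒ E*H   [E ::= E * H]
E*H ⇒ E*H*H   [E ::= E * H]
E*H*H ⇒ H*H*H   [E ::= H]
H*H*H ⇒ i*H*H   [H ::= i]
i*H*H ⇒ i*i*H   [H ::= i]
i*i*H ⇒ i*i*i   [H ::= i]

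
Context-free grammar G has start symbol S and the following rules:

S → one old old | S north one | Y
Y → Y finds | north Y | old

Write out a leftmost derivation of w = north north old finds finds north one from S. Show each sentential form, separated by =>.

S => S north one => Y north one => north Y north one => north Y finds north one => north Y finds finds north one => north north Y finds finds north one => north north old finds finds north one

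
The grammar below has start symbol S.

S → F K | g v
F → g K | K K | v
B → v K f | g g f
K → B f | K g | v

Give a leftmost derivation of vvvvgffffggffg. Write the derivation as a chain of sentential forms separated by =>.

S => FK => KKK => vKK => vBfK => vvKffK => vvBfffK => vvvKffffK => vvvKgffffK => vvvvgffffK => vvvvgffffKg => vvvvgffffBfg => vvvvgffffggffg

S => FK   [S → F K]
FK => KKK   [F → K K]
KKK => vKK   [K → v]
vKK => vBfK   [K → B f]
vBfK => vvKffK   [B → v K f]
vvKffK => vvBfffK   [K → B f]
vvBfffK => vvvKffffK   [B → v K f]
vvvKffffK => vvvKgffffK   [K → K g]
vvvKgffffK => vvvvgffffK   [K → v]
vvvvgffffK => vvvvgffffKg   [K → K g]
vvvvgffffKg => vvvvgffffBfg   [K → B f]
vvvvgffffBfg => vvvvgffffggffg   [B → g g f]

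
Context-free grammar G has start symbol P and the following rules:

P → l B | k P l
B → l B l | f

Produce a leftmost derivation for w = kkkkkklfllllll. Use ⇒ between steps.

P ⇒ kPl ⇒ kkPll ⇒ kkkPlll ⇒ kkkkPllll ⇒ kkkkkPlllll ⇒ kkkkkkPllllll ⇒ kkkkkklBllllll ⇒ kkkkkklfllllll

P ⇒ kPl   [P → k P l]
kPl ⇒ kkPll   [P → k P l]
kkPll ⇒ kkkPlll   [P → k P l]
kkkPlll ⇒ kkkkPllll   [P → k P l]
kkkkPllll ⇒ kkkkkPlllll   [P → k P l]
kkkkkPlllll ⇒ kkkkkkPllllll   [P → k P l]
kkkkkkPllllll ⇒ kkkkkklBllllll   [P → l B]
kkkkkklBllllll ⇒ kkkkkklfllllll   [B → f]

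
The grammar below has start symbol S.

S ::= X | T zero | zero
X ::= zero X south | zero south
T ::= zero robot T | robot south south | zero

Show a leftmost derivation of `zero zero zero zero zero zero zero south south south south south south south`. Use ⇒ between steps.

S ⇒ X   [S ::= X]
X ⇒ zero X south   [X ::= zero X south]
zero X south ⇒ zero zero X south south   [X ::= zero X south]
zero zero X south south ⇒ zero zero zero X south south south   [X ::= zero X south]
zero zero zero X south south south ⇒ zero zero zero zero X south south south south   [X ::= zero X south]
zero zero zero zero X south south south south ⇒ zero zero zero zero zero X south south south south south   [X ::= zero X south]
zero zero zero zero zero X south south south south south ⇒ zero zero zero zero zero zero X south south south south south south   [X ::= zero X south]
zero zero zero zero zero zero X south south south south south south ⇒ zero zero zero zero zero zero zero south south south south south south south   [X ::= zero south]

S ⇒ X ⇒ zero X south ⇒ zero zero X south south ⇒ zero zero zero X south south south ⇒ zero zero zero zero X south south south south ⇒ zero zero zero zero zero X south south south south south ⇒ zero zero zero zero zero zero X south south south south south south ⇒ zero zero zero zero zero zero zero south south south south south south south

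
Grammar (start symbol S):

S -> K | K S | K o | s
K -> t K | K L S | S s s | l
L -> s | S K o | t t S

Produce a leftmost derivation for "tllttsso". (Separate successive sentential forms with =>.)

S => KS   [S -> K S]
KS => tKS   [K -> t K]
tKS => tlS   [K -> l]
tlS => tlKo   [S -> K o]
tlKo => tlKLSo   [K -> K L S]
tlKLSo => tllLSo   [K -> l]
tllLSo => tllttSSo   [L -> t t S]
tllttSSo => tllttsSo   [S -> s]
tllttsSo => tllttsso   [S -> s]

S => KS => tKS => tlS => tlKo => tlKLSo => tllLSo => tllttSSo => tllttsSo => tllttsso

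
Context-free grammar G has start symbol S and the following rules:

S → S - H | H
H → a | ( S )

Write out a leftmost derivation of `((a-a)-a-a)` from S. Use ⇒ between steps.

S ⇒ H   [S → H]
H ⇒ (S)   [H → ( S )]
(S) ⇒ (S-H)   [S → S - H]
(S-H) ⇒ (S-H-H)   [S → S - H]
(S-H-H) ⇒ (H-H-H)   [S → H]
(H-H-H) ⇒ ((S)-H-H)   [H → ( S )]
((S)-H-H) ⇒ ((S-H)-H-H)   [S → S - H]
((S-H)-H-H) ⇒ ((H-H)-H-H)   [S → H]
((H-H)-H-H) ⇒ ((a-H)-H-H)   [H → a]
((a-H)-H-H) ⇒ ((a-a)-H-H)   [H → a]
((a-a)-H-H) ⇒ ((a-a)-a-H)   [H → a]
((a-a)-a-H) ⇒ ((a-a)-a-a)   [H → a]

S ⇒ H ⇒ (S) ⇒ (S-H) ⇒ (S-H-H) ⇒ (H-H-H) ⇒ ((S)-H-H) ⇒ ((S-H)-H-H) ⇒ ((H-H)-H-H) ⇒ ((a-H)-H-H) ⇒ ((a-a)-H-H) ⇒ ((a-a)-a-H) ⇒ ((a-a)-a-a)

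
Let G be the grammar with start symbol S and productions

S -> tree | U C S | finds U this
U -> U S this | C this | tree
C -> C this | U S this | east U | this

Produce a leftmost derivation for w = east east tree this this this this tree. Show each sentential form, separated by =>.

S => U C S => C this C S => east U this C S => east C this this C S => east C this this this C S => east east U this this this C S => east east tree this this this C S => east east tree this this this this S => east east tree this this this this tree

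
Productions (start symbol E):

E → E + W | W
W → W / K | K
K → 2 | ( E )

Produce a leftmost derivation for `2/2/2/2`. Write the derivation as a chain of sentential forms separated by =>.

E => W => W/K => W/K/K => W/K/K/K => K/K/K/K => 2/K/K/K => 2/2/K/K => 2/2/2/K => 2/2/2/2

E => W   [E → W]
W => W/K   [W → W / K]
W/K => W/K/K   [W → W / K]
W/K/K => W/K/K/K   [W → W / K]
W/K/K/K => K/K/K/K   [W → K]
K/K/K/K => 2/K/K/K   [K → 2]
2/K/K/K => 2/2/K/K   [K → 2]
2/2/K/K => 2/2/2/K   [K → 2]
2/2/2/K => 2/2/2/2   [K → 2]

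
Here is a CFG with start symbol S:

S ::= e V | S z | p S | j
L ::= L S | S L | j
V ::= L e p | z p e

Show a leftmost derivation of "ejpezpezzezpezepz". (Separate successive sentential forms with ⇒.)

S ⇒ Sz   [S ::= S z]
Sz ⇒ eVz   [S ::= e V]
eVz ⇒ eLepz   [V ::= L e p]
eLepz ⇒ eLSepz   [L ::= L S]
eLSepz ⇒ eLSSepz   [L ::= L S]
eLSSepz ⇒ ejSSepz   [L ::= j]
ejSSepz ⇒ ejSzSepz   [S ::= S z]
ejSzSepz ⇒ ejpSzSepz   [S ::= p S]
ejpSzSepz ⇒ ejpSzzSepz   [S ::= S z]
ejpSzzSepz ⇒ ejpeVzzSepz   [S ::= e V]
ejpeVzzSepz ⇒ ejpezpezzSepz   [V ::= z p e]
ejpezpezzSepz ⇒ ejpezpezzSzepz   [S ::= S z]
ejpezpezzSzepz ⇒ ejpezpezzeVzepz   [S ::= e V]
ejpezpezzeVzepz ⇒ ejpezpezzezpezepz   [V ::= z p e]

S ⇒ Sz ⇒ eVz ⇒ eLepz ⇒ eLSepz ⇒ eLSSepz ⇒ ejSSepz ⇒ ejSzSepz ⇒ ejpSzSepz ⇒ ejpSzzSepz ⇒ ejpeVzzSepz ⇒ ejpezpezzSepz ⇒ ejpezpezzSzepz ⇒ ejpezpezzeVzepz ⇒ ejpezpezzezpezepz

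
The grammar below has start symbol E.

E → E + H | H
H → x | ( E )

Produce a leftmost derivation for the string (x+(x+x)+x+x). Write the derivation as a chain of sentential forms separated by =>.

E => H   [E → H]
H => (E)   [H → ( E )]
(E) => (E+H)   [E → E + H]
(E+H) => (E+H+H)   [E → E + H]
(E+H+H) => (E+H+H+H)   [E → E + H]
(E+H+H+H) => (H+H+H+H)   [E → H]
(H+H+H+H) => (x+H+H+H)   [H → x]
(x+H+H+H) => (x+(E)+H+H)   [H → ( E )]
(x+(E)+H+H) => (x+(E+H)+H+H)   [E → E + H]
(x+(E+H)+H+H) => (x+(H+H)+H+H)   [E → H]
(x+(H+H)+H+H) => (x+(x+H)+H+H)   [H → x]
(x+(x+H)+H+H) => (x+(x+x)+H+H)   [H → x]
(x+(x+x)+H+H) => (x+(x+x)+x+H)   [H → x]
(x+(x+x)+x+H) => (x+(x+x)+x+x)   [H → x]

E=>H=>(E)=>(E+H)=>(E+H+H)=>(E+H+H+H)=>(H+H+H+H)=>(x+H+H+H)=>(x+(E)+H+H)=>(x+(E+H)+H+H)=>(x+(H+H)+H+H)=>(x+(x+H)+H+H)=>(x+(x+x)+H+H)=>(x+(x+x)+x+H)=>(x+(x+x)+x+x)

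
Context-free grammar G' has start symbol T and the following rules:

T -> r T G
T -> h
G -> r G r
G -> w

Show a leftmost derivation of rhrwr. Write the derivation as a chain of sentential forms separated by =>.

T => rTG   [T -> r T G]
rTG => rhG   [T -> h]
rhG => rhrGr   [G -> r G r]
rhrGr => rhrwr   [G -> w]

T=>rTG=>rhG=>rhrGr=>rhrwr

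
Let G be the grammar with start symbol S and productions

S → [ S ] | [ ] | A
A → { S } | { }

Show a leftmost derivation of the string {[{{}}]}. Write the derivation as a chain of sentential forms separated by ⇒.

S ⇒ A   [S → A]
A ⇒ {S}   [A → { S }]
{S} ⇒ {[S]}   [S → [ S ]]
{[S]} ⇒ {[A]}   [S → A]
{[A]} ⇒ {[{S}]}   [A → { S }]
{[{S}]} ⇒ {[{A}]}   [S → A]
{[{A}]} ⇒ {[{{}}]}   [A → { }]

S ⇒ A ⇒ {S} ⇒ {[S]} ⇒ {[A]} ⇒ {[{S}]} ⇒ {[{A}]} ⇒ {[{{}}]}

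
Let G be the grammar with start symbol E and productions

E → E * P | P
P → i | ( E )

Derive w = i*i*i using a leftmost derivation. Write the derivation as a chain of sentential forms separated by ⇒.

E ⇒ E*P   [E → E * P]
E*P ⇒ E*P*P   [E → E * P]
E*P*P ⇒ P*P*P   [E → P]
P*P*P ⇒ i*P*P   [P → i]
i*P*P ⇒ i*i*P   [P → i]
i*i*P ⇒ i*i*i   [P → i]

E⇒E*P⇒E*P*P⇒P*P*P⇒i*P*P⇒i*i*P⇒i*i*i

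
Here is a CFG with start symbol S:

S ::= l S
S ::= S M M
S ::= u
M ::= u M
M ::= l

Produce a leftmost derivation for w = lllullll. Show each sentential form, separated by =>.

S=>lS=>lSMM=>llSMM=>lllSMM=>lllSMMMM=>llluMMMM=>lllulMMM=>lllullMM=>lllulllM=>lllullll

S => lS   [S ::= l S]
lS => lSMM   [S ::= S M M]
lSMM => llSMM   [S ::= l S]
llSMM => lllSMM   [S ::= l S]
lllSMM => lllSMMMM   [S ::= S M M]
lllSMMMM => llluMMMM   [S ::= u]
llluMMMM => lllulMMM   [M ::= l]
lllulMMM => lllullMM   [M ::= l]
lllullMM => lllulllM   [M ::= l]
lllulllM => lllullll   [M ::= l]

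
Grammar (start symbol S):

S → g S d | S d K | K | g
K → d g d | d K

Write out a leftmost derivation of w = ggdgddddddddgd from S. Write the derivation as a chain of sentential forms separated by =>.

S => SdK   [S → S d K]
SdK => gSddK   [S → g S d]
gSddK => ggSdddK   [S → g S d]
ggSdddK => ggKdddK   [S → K]
ggKdddK => ggdgddddK   [K → d g d]
ggdgddddK => ggdgdddddK   [K → d K]
ggdgdddddK => ggdgddddddK   [K → d K]
ggdgddddddK => ggdgdddddddK   [K → d K]
ggdgdddddddK => ggdgddddddddgd   [K → d g d]

S=>SdK=>gSddK=>ggSdddK=>ggKdddK=>ggdgddddK=>ggdgdddddK=>ggdgddddddK=>ggdgdddddddK=>ggdgddddddddgd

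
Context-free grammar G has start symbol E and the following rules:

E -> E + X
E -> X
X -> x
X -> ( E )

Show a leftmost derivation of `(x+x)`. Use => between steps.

E => X => (E) => (E+X) => (X+X) => (x+X) => (x+x)

E => X   [E -> X]
X => (E)   [X -> ( E )]
(E) => (E+X)   [E -> E + X]
(E+X) => (X+X)   [E -> X]
(X+X) => (x+X)   [X -> x]
(x+X) => (x+x)   [X -> x]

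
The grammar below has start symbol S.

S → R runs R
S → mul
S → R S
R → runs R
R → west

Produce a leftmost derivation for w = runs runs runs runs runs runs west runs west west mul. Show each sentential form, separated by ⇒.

S ⇒ R S ⇒ runs R S ⇒ runs runs R S ⇒ runs runs runs R S ⇒ runs runs runs runs R S ⇒ runs runs runs runs runs R S ⇒ runs runs runs runs runs runs R S ⇒ runs runs runs runs runs runs west S ⇒ runs runs runs runs runs runs west R S ⇒ runs runs runs runs runs runs west runs R S ⇒ runs runs runs runs runs runs west runs west S ⇒ runs runs runs runs runs runs west runs west R S ⇒ runs runs runs runs runs runs west runs west west S ⇒ runs runs runs runs runs runs west runs west west mul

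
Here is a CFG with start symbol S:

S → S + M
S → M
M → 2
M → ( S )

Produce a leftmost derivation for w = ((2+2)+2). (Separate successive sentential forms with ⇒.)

S⇒M⇒(S)⇒(S+M)⇒(M+M)⇒((S)+M)⇒((S+M)+M)⇒((M+M)+M)⇒((2+M)+M)⇒((2+2)+M)⇒((2+2)+2)

S ⇒ M   [S → M]
M ⇒ (S)   [M → ( S )]
(S) ⇒ (S+M)   [S → S + M]
(S+M) ⇒ (M+M)   [S → M]
(M+M) ⇒ ((S)+M)   [M → ( S )]
((S)+M) ⇒ ((S+M)+M)   [S → S + M]
((S+M)+M) ⇒ ((M+M)+M)   [S → M]
((M+M)+M) ⇒ ((2+M)+M)   [M → 2]
((2+M)+M) ⇒ ((2+2)+M)   [M → 2]
((2+2)+M) ⇒ ((2+2)+2)   [M → 2]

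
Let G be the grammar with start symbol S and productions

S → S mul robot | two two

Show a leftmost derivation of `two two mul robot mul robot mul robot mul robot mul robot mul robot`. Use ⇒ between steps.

S ⇒ S mul robot ⇒ S mul robot mul robot ⇒ S mul robot mul robot mul robot ⇒ S mul robot mul robot mul robot mul robot ⇒ S mul robot mul robot mul robot mul robot mul robot ⇒ S mul robot mul robot mul robot mul robot mul robot mul robot ⇒ two two mul robot mul robot mul robot mul robot mul robot mul robot

S ⇒ S mul robot   [S → S mul robot]
S mul robot ⇒ S mul robot mul robot   [S → S mul robot]
S mul robot mul robot ⇒ S mul robot mul robot mul robot   [S → S mul robot]
S mul robot mul robot mul robot ⇒ S mul robot mul robot mul robot mul robot   [S → S mul robot]
S mul robot mul robot mul robot mul robot ⇒ S mul robot mul robot mul robot mul robot mul robot   [S → S mul robot]
S mul robot mul robot mul robot mul robot mul robot ⇒ S mul robot mul robot mul robot mul robot mul robot mul robot   [S → S mul robot]
S mul robot mul robot mul robot mul robot mul robot mul robot ⇒ two two mul robot mul robot mul robot mul robot mul robot mul robot   [S → two two]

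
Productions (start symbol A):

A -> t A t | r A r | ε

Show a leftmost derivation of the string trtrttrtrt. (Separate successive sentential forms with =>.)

A => tAt   [A -> t A t]
tAt => trArt   [A -> r A r]
trArt => trtAtrt   [A -> t A t]
trtAtrt => trtrArtrt   [A -> r A r]
trtrArtrt => trtrtAtrtrt   [A -> t A t]
trtrtAtrtrt => trtrttrtrt   [A -> ε]

A => tAt => trArt => trtAtrt => trtrArtrt => trtrtAtrtrt => trtrttrtrt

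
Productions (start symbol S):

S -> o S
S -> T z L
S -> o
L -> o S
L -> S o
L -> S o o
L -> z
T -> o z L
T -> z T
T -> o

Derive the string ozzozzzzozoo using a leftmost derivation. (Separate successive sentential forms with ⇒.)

S ⇒ TzL ⇒ ozLzL ⇒ ozSozL ⇒ ozTzLozL ⇒ ozzTzLozL ⇒ ozzozLzLozL ⇒ ozzozzzLozL ⇒ ozzozzzzozL ⇒ ozzozzzzozoS ⇒ ozzozzzzozoo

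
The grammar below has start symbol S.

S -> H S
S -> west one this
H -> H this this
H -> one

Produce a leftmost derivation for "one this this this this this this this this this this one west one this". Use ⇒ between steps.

S ⇒ H S   [S -> H S]
H S ⇒ H this this S   [H -> H this this]
H this this S ⇒ H this this this this S   [H -> H this this]
H this this this this S ⇒ H this this this this this this S   [H -> H this this]
H this this this this this this S ⇒ H this this this this this this this this S   [H -> H this this]
H this this this this this this this this S ⇒ H this this this this this this this this this this S   [H -> H this this]
H this this this this this this this this this this S ⇒ one this this this this this this this this this this S   [H -> one]
one this this this this this this this this this this S ⇒ one this this this this this this this this this this H S   [S -> H S]
one this this this this this this this this this this H S ⇒ one this this this this this this this this this this one S   [H -> one]
one this this this this this this this this this this one S ⇒ one this this this this this this this this this this one west one this   [S -> west one this]

S ⇒ H S ⇒ H this this S ⇒ H this this this this S ⇒ H this this this this this this S ⇒ H this this this this this this this this S ⇒ H this this this this this this this this this this S ⇒ one this this this this this this this this this this S ⇒ one this this this this this this this this this this H S ⇒ one this this this this this this this this this this one S ⇒ one this this this this this this this this this this one west one this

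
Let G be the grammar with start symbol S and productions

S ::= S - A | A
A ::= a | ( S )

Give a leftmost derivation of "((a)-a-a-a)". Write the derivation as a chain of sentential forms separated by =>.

S => A => (S) => (S-A) => (S-A-A) => (S-A-A-A) => (A-A-A-A) => ((S)-A-A-A) => ((A)-A-A-A) => ((a)-A-A-A) => ((a)-a-A-A) => ((a)-a-a-A) => ((a)-a-a-a)

S => A   [S ::= A]
A => (S)   [A ::= ( S )]
(S) => (S-A)   [S ::= S - A]
(S-A) => (S-A-A)   [S ::= S - A]
(S-A-A) => (S-A-A-A)   [S ::= S - A]
(S-A-A-A) => (A-A-A-A)   [S ::= A]
(A-A-A-A) => ((S)-A-A-A)   [A ::= ( S )]
((S)-A-A-A) => ((A)-A-A-A)   [S ::= A]
((A)-A-A-A) => ((a)-A-A-A)   [A ::= a]
((a)-A-A-A) => ((a)-a-A-A)   [A ::= a]
((a)-a-A-A) => ((a)-a-a-A)   [A ::= a]
((a)-a-a-A) => ((a)-a-a-a)   [A ::= a]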